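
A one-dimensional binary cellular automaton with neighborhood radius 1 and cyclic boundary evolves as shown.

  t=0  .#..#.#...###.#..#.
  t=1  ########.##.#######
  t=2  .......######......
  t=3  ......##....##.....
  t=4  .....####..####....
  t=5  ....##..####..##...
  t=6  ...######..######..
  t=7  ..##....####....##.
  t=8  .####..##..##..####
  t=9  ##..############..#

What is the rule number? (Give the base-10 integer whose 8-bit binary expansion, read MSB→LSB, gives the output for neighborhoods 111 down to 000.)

  nb ###: next=.  (t=0,i=11, bit7=0)
  nb ##.: next=#  (t=0,i=12, bit6=1)
  nb #.#: next=#  (t=0,i=5, bit5=1)
  nb #..: next=#  (t=0,i=2, bit4=1)
  nb .##: next=#  (t=0,i=10, bit3=1)
  nb .#.: next=#  (t=0,i=1, bit2=1)
  nb ..#: next=#  (t=0,i=0, bit1=1)
  nb ...: next=.  (t=0,i=8, bit0=0)
  bits 01111110 = 126

126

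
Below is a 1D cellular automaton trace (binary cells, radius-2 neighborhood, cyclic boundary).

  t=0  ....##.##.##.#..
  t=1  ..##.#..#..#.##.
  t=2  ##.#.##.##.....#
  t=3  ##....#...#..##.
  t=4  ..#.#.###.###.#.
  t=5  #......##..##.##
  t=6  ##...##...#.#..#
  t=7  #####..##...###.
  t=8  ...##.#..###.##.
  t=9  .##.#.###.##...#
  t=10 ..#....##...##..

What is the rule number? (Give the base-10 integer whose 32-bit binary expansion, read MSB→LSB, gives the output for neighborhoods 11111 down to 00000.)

1897554714

  [31] ##### => .  t=7,i=2
  [30] ####. => #  t=7,i=3
  [29] ###.# => #  t=2,i=1
  [28] ###.. => #  t=5,i=0
  [27] ##.## => .  t=0,i=6
  [26] ##.#. => .  t=0,i=12
  [25] ##..# => .  t=5,i=9
  [24] ##... => #  t=1,i=15
  [23] #.### => .  t=4,i=6
  [22] #.##. => .  t=0,i=7
  [21] #.#.# => .  t=2,i=3
  [20] #.#.. => #  t=0,i=13
  [19] #..## => #  t=3,i=12
  [18] #..#. => .  t=1,i=7
  [17] #...# => #  t=1,i=0
  [16] #.... => .  t=0,i=15
  [15] .#### => .  t=7,i=1
  [14] .###. => #  t=2,i=0
  [13] .##.# => #  t=0,i=5
  [12] .##.. => .  t=1,i=14
  [11] .#.## => .  t=1,i=12
  [10] .#.#. => .  t=4,i=3
  [9] .#..# => #  t=1,i=6
  [8] .#... => #  t=0,i=14
  [7] ..### => .  t=2,i=15
  [6] ..##. => .  t=0,i=4
  [5] ..#.# => .  t=1,i=11
  [4] ..#.. => #  t=1,i=8
  [3] ...## => #  t=0,i=3
  [2] ...#. => .  t=3,i=5
  [1] ....# => #  t=0,i=2
  [0] ..... => .  t=0,i=0
  bits 01110001000110100110001100011010 = 1897554714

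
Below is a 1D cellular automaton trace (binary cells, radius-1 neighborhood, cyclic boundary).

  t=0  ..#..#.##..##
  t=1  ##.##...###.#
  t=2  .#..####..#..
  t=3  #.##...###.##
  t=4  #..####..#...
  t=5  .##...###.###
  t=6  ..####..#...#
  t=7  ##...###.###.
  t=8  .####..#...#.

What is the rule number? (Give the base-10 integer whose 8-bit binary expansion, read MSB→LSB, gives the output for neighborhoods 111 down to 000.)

83

  nb ###: next=.  (t=1,i=0, bit7=0)
  nb ##.: next=#  (t=0,i=8, bit6=1)
  nb #.#: next=.  (t=0,i=6, bit5=0)
  nb #..: next=#  (t=0,i=0, bit4=1)
  nb .##: next=.  (t=0,i=7, bit3=0)
  nb .#.: next=.  (t=0,i=2, bit2=0)
  nb ..#: next=#  (t=0,i=1, bit1=1)
  nb ...: next=#  (t=1,i=6, bit0=1)
  bits 01010011 = 83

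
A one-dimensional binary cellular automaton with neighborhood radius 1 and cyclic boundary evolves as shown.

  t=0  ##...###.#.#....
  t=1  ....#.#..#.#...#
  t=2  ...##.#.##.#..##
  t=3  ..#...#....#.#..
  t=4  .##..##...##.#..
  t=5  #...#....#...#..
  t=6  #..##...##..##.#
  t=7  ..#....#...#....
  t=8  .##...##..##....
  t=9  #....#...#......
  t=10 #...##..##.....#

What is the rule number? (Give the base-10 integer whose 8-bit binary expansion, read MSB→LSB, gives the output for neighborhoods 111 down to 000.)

134

  ### -> #   bit 7 = 1  t=0,i=6
  ##. -> .   bit 6 = 0  t=0,i=1
  #.# -> .   bit 5 = 0  t=0,i=8
  #.. -> .   bit 4 = 0  t=0,i=2
  .## -> .   bit 3 = 0  t=0,i=0
  .#. -> #   bit 2 = 1  t=0,i=9
  ..# -> #   bit 1 = 1  t=0,i=4
  ... -> .   bit 0 = 0  t=0,i=3
  bits 10000110 = 134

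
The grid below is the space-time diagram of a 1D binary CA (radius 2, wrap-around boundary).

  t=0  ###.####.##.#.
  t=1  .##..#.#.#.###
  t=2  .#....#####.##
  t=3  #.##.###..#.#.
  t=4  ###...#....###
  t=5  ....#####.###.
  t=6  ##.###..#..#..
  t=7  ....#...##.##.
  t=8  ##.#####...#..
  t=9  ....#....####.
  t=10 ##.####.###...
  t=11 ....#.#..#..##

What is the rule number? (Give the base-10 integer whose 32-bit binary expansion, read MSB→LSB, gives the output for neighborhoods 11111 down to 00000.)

  #####|.  b31=0 t=2,i=8
  ####.|.  b30=0 t=0,i=6
  ###.#|#  b29=1 t=0,i=2
  ###..|.  b28=0 t=3,i=7
  ##.##|.  b27=0 t=0,i=3
  ##.#.|#  b26=1 t=0,i=11
  ##..#|.  b25=0 t=1,i=3
  ##...|.  b24=0 t=4,i=3
  #.###|.  b23=0 t=0,i=0
  #.##.|#  b22=1 t=0,i=9
  #.#.#|#  b21=1 t=0,i=12
  #.#..|.  b20=0 t=2,i=1
  #..##|.  b19=0 t=6,i=13
  #..#.|.  b18=0 t=1,i=4
  #...#|#  b17=1 t=4,i=4
  #....|#  b16=1 t=2,i=3
  .####|#  b15=1 t=0,i=5
  .###.|#  b14=1 t=0,i=1
  .##.#|.  b13=0 t=0,i=10
  .##..|.  b12=0 t=1,i=2
  .#.##|#  b11=1 t=0,i=13
  .#.#.|#  b10=1 t=1,i=6
  .#..#|#  b9=1 t=6,i=9
  .#...|#  b8=1 t=2,i=2
  ..###|#  b7=1 t=2,i=6
  ..##.|.  b6=0 t=6,i=0
  ..#.#|.  b5=0 t=1,i=5
  ..#..|#  b4=1 t=4,i=6
  ...##|#  b3=1 t=2,i=5
  ...#.|#  b2=1 t=4,i=5
  ....#|.  b1=0 t=2,i=4
  .....|#  b0=1 t=5,i=1
  bits 00100100011000111100111110011101 = 610520989

610520989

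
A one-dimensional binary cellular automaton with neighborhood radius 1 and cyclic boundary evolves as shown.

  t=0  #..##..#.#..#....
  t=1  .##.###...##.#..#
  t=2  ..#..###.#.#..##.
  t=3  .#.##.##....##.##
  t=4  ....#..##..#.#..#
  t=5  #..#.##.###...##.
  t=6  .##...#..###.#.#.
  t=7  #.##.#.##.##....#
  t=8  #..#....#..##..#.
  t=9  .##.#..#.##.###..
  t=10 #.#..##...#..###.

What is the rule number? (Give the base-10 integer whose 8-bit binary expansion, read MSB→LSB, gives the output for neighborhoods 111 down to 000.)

210

  ###|#  b7=1 t=1,i=5
  ##.|#  b6=1 t=0,i=4
  #.#|.  b5=0 t=0,i=8
  #..|#  b4=1 t=0,i=1
  .##|.  b3=0 t=0,i=3
  .#.|.  b2=0 t=0,i=0
  ..#|#  b1=1 t=0,i=2
  ...|.  b0=0 t=0,i=14
  bits 11010010 = 210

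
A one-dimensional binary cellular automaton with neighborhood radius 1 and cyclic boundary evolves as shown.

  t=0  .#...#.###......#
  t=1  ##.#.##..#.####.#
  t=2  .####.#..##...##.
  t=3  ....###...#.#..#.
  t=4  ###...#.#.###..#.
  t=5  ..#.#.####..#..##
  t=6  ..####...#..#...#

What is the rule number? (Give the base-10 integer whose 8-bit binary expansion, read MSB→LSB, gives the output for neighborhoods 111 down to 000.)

101

  nb ###: next=.  (t=0,i=8, bit7=0)
  nb ##.: next=#  (t=0,i=9, bit6=1)
  nb #.#: next=#  (t=0,i=0, bit5=1)
  nb #..: next=.  (t=0,i=2, bit4=0)
  nb .##: next=.  (t=0,i=7, bit3=0)
  nb .#.: next=#  (t=0,i=1, bit2=1)
  nb ..#: next=.  (t=0,i=4, bit1=0)
  nb ...: next=#  (t=0,i=3, bit0=1)
  bits 01100101 = 101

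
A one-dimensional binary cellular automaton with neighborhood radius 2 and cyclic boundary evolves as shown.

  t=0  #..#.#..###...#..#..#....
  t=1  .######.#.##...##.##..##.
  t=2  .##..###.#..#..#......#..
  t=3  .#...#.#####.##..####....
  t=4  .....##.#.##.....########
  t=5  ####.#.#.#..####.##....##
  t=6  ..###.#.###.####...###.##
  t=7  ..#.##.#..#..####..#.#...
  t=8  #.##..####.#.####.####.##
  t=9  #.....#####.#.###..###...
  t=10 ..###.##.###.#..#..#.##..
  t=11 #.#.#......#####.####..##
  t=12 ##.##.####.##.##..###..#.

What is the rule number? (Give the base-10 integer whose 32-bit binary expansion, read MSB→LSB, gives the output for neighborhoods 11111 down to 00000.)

1964347107

  nb #####: next=.  (t=1,i=3, bit31=0)
  nb ####.: next=#  (t=1,i=5, bit30=1)
  nb ###.#: next=#  (t=1,i=6, bit29=1)
  nb ###..: next=#  (t=0,i=10, bit28=1)
  nb ##.##: next=.  (t=1,i=17, bit27=0)
  nb ##.#.: next=#  (t=1,i=7, bit26=1)
  nb ##..#: next=.  (t=1,i=20, bit25=0)
  nb ##...: next=#  (t=0,i=11, bit24=1)
  nb #.###: next=.  (t=3,i=7, bit23=0)
  nb #.##.: next=.  (t=1,i=10, bit22=0)
  nb #.#.#: next=.  (t=1,i=8, bit21=0)
  nb #.#..: next=#  (t=0,i=5, bit20=1)
  nb #..##: next=.  (t=0,i=7, bit19=0)
  nb #..#.: next=#  (t=0,i=2, bit18=1)
  nb #...#: next=.  (t=0,i=12, bit17=0)
  nb #....: next=#  (t=0,i=22, bit16=1)
  nb .####: next=#  (t=1,i=2, bit15=1)
  nb .###.: next=.  (t=0,i=9, bit14=0)
  nb .##.#: next=.  (t=1,i=16, bit13=0)
  nb .##..: next=.  (t=1,i=11, bit12=0)
  nb .#.##: next=#  (t=1,i=9, bit11=1)
  nb .#.#.: next=#  (t=0,i=4, bit10=1)
  nb .#..#: next=#  (t=0,i=1, bit9=1)
  nb .#...: next=.  (t=0,i=21, bit8=0)
  nb ..###: next=#  (t=0,i=8, bit7=1)
  nb ..##.: next=#  (t=1,i=15, bit6=1)
  nb ..#.#: next=#  (t=0,i=3, bit5=1)
  nb ..#..: next=.  (t=0,i=0, bit4=0)
  nb ...##: next=.  (t=1,i=14, bit3=0)
  nb ...#.: next=.  (t=0,i=13, bit2=0)
  nb ....#: next=#  (t=0,i=23, bit1=1)
  nb .....: next=#  (t=2,i=18, bit0=1)
  bits 01110101000101011000111011100011 = 1964347107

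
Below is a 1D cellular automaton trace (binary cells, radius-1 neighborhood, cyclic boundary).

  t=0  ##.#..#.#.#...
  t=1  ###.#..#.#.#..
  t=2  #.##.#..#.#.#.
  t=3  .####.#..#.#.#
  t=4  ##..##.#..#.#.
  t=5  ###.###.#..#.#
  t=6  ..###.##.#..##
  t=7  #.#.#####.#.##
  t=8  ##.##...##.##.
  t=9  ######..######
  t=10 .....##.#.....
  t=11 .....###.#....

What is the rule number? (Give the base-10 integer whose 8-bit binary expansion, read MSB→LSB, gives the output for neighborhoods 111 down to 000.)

  ### -> .   bit 7 = 0  t=1,i=1
  ##. -> #   bit 6 = 1  t=0,i=1
  #.# -> #   bit 5 = 1  t=0,i=2
  #.. -> #   bit 4 = 1  t=0,i=4
  .## -> #   bit 3 = 1  t=0,i=0
  .#. -> .   bit 2 = 0  t=0,i=3
  ..# -> .   bit 1 = 0  t=0,i=5
  ... -> .   bit 0 = 0  t=0,i=12
  bits 01111000 = 120

120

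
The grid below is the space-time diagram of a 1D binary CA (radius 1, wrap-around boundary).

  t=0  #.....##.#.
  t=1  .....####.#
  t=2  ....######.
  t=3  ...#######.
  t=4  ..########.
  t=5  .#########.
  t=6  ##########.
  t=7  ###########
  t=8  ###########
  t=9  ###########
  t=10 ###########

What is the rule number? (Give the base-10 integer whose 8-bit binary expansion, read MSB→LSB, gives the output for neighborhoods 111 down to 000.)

234

  [7] ### => #  t=1,i=6
  [6] ##. => #  t=0,i=7
  [5] #.# => #  t=0,i=8
  [4] #.. => .  t=0,i=1
  [3] .## => #  t=0,i=6
  [2] .#. => .  t=0,i=0
  [1] ..# => #  t=0,i=5
  [0] ... => .  t=0,i=2
  bits 11101010 = 234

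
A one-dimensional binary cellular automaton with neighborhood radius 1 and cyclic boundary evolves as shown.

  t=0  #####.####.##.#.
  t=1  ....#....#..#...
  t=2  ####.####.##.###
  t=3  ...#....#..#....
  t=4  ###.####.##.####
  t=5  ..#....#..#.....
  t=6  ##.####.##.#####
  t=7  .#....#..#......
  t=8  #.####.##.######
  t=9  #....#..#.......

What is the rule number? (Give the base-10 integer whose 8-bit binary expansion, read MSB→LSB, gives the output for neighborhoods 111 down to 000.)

83

  ### -> .   bit 7 = 0  t=0,i=1
  ##. -> #   bit 6 = 1  t=0,i=4
  #.# -> .   bit 5 = 0  t=0,i=5
  #.. -> #   bit 4 = 1  t=1,i=5
  .## -> .   bit 3 = 0  t=0,i=0
  .#. -> .   bit 2 = 0  t=0,i=14
  ..# -> #   bit 1 = 1  t=1,i=3
  ... -> #   bit 0 = 1  t=1,i=0
  bits 01010011 = 83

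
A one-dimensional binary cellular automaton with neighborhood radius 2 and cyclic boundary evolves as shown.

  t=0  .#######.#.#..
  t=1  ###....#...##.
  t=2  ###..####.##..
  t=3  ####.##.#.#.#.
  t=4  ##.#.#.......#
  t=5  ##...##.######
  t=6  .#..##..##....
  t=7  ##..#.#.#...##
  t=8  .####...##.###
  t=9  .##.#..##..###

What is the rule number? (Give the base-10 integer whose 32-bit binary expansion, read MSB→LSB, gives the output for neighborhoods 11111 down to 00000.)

  ##### -> .   bit 31 = 0  t=0,i=3
  ####. -> .   bit 30 = 0  t=0,i=6
  ###.# -> #   bit 29 = 1  t=0,i=7
  ###.. -> #   bit 28 = 1  t=1,i=2
  ##.## -> .   bit 27 = 0  t=1,i=13
  ##.#. -> .   bit 26 = 0  t=0,i=8
  ##..# -> #   bit 25 = 1  t=2,i=3
  ##... -> .   bit 24 = 0  t=1,i=3
  #.### -> #   bit 23 = 1  t=1,i=0
  #.##. -> #   bit 22 = 1  t=2,i=10
  #.#.# -> .   bit 21 = 0  t=0,i=9
  #.#.. -> #   bit 20 = 1  t=0,i=11
  #..## -> .   bit 19 = 0  t=2,i=4
  #..#. -> #   bit 18 = 1  t=7,i=3
  #...# -> .   bit 17 = 0  t=0,i=13
  #.... -> .   bit 16 = 0  t=1,i=4
  .#### -> #   bit 15 = 1  t=0,i=2
  .###. -> #   bit 14 = 1  t=1,i=1
  .##.# -> .   bit 13 = 0  t=1,i=12
  .##.. -> .   bit 12 = 0  t=2,i=11
  .#.## -> #   bit 11 = 1  t=3,i=13
  .#.#. -> .   bit 10 = 0  t=0,i=10
  .#..# -> .   bit 9 = 0  t=6,i=2
  .#... -> #   bit 8 = 1  t=0,i=12
  ..### -> #   bit 7 = 1  t=0,i=1
  ..##. -> #   bit 6 = 1  t=1,i=11
  ..#.# -> #   bit 5 = 1  t=7,i=4
  ..#.. -> #   bit 4 = 1  t=1,i=7
  ...## -> #   bit 3 = 1  t=0,i=0
  ...#. -> #   bit 2 = 1  t=1,i=6
  ....# -> #   bit 1 = 1  t=1,i=5
  ..... -> #   bit 0 = 1  t=4,i=8
  bits 00110010110101001100100111111111 = 852806143

852806143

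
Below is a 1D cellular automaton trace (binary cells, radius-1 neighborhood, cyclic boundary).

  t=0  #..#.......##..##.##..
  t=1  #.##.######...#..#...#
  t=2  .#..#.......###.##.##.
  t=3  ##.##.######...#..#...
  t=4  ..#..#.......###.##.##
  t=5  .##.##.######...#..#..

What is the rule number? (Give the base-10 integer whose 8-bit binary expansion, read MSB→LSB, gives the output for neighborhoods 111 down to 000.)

39

  ###|.  b7=0 t=1,i=6
  ##.|.  b6=0 t=0,i=12
  #.#|#  b5=1 t=0,i=17
  #..|.  b4=0 t=0,i=1
  .##|.  b3=0 t=0,i=11
  .#.|#  b2=1 t=0,i=0
  ..#|#  b1=1 t=0,i=2
  ...|#  b0=1 t=0,i=5
  bits 00100111 = 39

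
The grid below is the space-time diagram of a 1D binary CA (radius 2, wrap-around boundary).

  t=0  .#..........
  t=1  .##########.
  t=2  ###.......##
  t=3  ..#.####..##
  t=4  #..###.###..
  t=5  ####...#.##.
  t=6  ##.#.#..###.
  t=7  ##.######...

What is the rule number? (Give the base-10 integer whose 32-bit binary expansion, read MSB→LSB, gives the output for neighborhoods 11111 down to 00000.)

318484369

  [31] ##### => .  t=1,i=3
  [30] ####. => .  t=1,i=9
  [29] ###.# => .  t=4,i=5
  [28] ###.. => #  t=1,i=10
  [27] ##.## => .  t=4,i=6
  [26] ##.#. => .  t=6,i=2
  [25] ##..# => #  t=1,i=11
  [24] ##... => .  t=2,i=3
  [23] #.### => #  t=3,i=4
  [22] #.##. => #  t=5,i=9
  [21] #.#.# => #  t=6,i=3
  [20] #.#.. => #  t=6,i=5
  [19] #..## => #  t=1,i=0
  [18] #..#. => .  t=3,i=1
  [17] #...# => #  t=5,i=5
  [16] #.... => #  t=0,i=3
  [15] .#### => #  t=1,i=2
  [14] .###. => .  t=4,i=4
  [13] .##.# => #  t=5,i=10
  [12] .##.. => .  t=3,i=11
  [11] .#.## => #  t=3,i=3
  [10] .#.#. => #  t=6,i=4
  [9] .#..# => #  t=4,i=1
  [8] .#... => #  t=0,i=2
  [7] ..### => #  t=1,i=1
  [6] ..##. => .  t=3,i=10
  [5] ..#.# => .  t=3,i=2
  [4] ..#.. => #  t=0,i=1
  [3] ...## => .  t=2,i=9
  [2] ...#. => .  t=0,i=0
  [1] ....# => .  t=0,i=11
  [0] ..... => #  t=0,i=4
  bits 00010010111110111010111110010001 = 318484369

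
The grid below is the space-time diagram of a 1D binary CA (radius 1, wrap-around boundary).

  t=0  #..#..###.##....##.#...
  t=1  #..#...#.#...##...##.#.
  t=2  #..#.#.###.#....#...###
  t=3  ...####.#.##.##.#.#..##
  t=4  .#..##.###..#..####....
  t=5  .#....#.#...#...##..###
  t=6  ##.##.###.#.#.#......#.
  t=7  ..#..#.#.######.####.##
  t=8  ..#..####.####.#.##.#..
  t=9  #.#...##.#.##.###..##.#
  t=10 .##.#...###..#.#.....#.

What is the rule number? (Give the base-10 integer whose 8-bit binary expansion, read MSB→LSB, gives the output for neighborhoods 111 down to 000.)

165

  ### -> #   bit 7 = 1  t=0,i=7
  ##. -> .   bit 6 = 0  t=0,i=8
  #.# -> #   bit 5 = 1  t=0,i=9
  #.. -> .   bit 4 = 0  t=0,i=1
  .## -> .   bit 3 = 0  t=0,i=6
  .#. -> #   bit 2 = 1  t=0,i=0
  ..# -> .   bit 1 = 0  t=0,i=2
  ... -> #   bit 0 = 1  t=0,i=13
  bits 10100101 = 165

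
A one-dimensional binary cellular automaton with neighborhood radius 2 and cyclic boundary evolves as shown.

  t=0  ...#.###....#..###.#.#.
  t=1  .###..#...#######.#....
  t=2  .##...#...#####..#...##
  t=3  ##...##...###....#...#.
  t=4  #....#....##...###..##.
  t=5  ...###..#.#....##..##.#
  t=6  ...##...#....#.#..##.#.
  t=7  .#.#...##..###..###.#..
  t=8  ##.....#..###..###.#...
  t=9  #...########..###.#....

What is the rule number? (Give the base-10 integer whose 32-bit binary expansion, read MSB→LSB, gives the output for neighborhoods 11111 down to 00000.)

2353578743

  nb #####: next=#  (t=1,i=12, bit31=1)
  nb ####.: next=.  (t=1,i=15, bit30=0)
  nb ###.#: next=.  (t=0,i=17, bit29=0)
  nb ###..: next=.  (t=0,i=7, bit28=0)
  nb ##.##: next=#  (t=2,i=0, bit27=1)
  nb ##.#.: next=#  (t=0,i=18, bit26=1)
  nb ##..#: next=.  (t=1,i=4, bit25=0)
  nb ##...: next=.  (t=0,i=8, bit24=0)
  nb #.###: next=.  (t=0,i=5, bit23=0)
  nb #.##.: next=#  (t=2,i=1, bit22=1)
  nb #.#.#: next=.  (t=0,i=19, bit21=0)
  nb #.#..: next=.  (t=0,i=21, bit20=0)
  nb #..##: next=#  (t=0,i=14, bit19=1)
  nb #..#.: next=.  (t=1,i=5, bit18=0)
  nb #...#: next=.  (t=1,i=8, bit17=0)
  nb #....: next=.  (t=0,i=0, bit16=0)
  nb .####: next=#  (t=1,i=11, bit15=1)
  nb .###.: next=#  (t=0,i=6, bit14=1)
  nb .##.#: next=.  (t=2,i=22, bit13=0)
  nb .##..: next=.  (t=2,i=2, bit12=0)
  nb .#.##: next=.  (t=0,i=4, bit11=0)
  nb .#.#.: next=.  (t=0,i=20, bit10=0)
  nb .#..#: next=#  (t=0,i=13, bit9=1)
  nb .#...: next=.  (t=0,i=22, bit8=0)
  nb ..###: next=#  (t=0,i=15, bit7=1)
  nb ..##.: next=#  (t=2,i=21, bit6=1)
  nb ..#.#: next=#  (t=0,i=3, bit5=1)
  nb ..#..: next=#  (t=0,i=12, bit4=1)
  nb ...##: next=.  (t=1,i=0, bit3=0)
  nb ...#.: next=#  (t=0,i=2, bit2=1)
  nb ....#: next=#  (t=0,i=1, bit1=1)
  nb .....: next=#  (t=1,i=21, bit0=1)
  bits 10001100010010001100001011110111 = 2353578743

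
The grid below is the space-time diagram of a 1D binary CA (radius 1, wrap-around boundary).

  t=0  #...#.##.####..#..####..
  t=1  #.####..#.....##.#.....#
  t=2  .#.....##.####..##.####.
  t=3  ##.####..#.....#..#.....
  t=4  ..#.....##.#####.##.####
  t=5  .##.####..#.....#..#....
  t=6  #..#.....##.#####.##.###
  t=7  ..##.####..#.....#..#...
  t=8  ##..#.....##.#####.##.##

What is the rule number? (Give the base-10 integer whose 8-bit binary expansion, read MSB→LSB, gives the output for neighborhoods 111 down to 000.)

39

  [7] ### => .  t=0,i=10
  [6] ##. => .  t=0,i=7
  [5] #.# => #  t=0,i=5
  [4] #.. => .  t=0,i=1
  [3] .## => .  t=0,i=6
  [2] .#. => #  t=0,i=0
  [1] ..# => #  t=0,i=3
  [0] ... => #  t=0,i=2
  bits 00100111 = 39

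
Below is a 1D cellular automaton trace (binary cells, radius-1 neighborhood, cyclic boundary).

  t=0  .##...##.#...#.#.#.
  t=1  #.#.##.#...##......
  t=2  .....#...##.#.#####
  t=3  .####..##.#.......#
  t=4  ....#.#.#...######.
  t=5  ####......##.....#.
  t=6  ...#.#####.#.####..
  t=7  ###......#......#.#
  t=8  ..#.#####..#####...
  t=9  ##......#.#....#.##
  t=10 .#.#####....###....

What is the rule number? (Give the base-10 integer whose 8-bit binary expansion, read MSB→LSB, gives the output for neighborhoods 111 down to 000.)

  ###|.  b7=0 t=2,i=15
  ##.|#  b6=1 t=0,i=2
  #.#|.  b5=0 t=0,i=8
  #..|.  b4=0 t=0,i=3
  .##|.  b3=0 t=0,i=1
  .#.|.  b2=0 t=0,i=9
  ..#|#  b1=1 t=0,i=0
  ...|#  b0=1 t=0,i=4
  bits 01000011 = 67

67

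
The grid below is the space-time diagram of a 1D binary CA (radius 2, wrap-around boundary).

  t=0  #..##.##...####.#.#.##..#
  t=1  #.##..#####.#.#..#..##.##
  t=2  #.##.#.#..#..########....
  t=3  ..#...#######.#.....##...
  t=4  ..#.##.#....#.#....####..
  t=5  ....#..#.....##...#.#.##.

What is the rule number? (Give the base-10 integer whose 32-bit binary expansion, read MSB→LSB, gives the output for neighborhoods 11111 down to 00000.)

  ##### -> .   bit 31 = 0  t=1,i=8
  ####. -> .   bit 30 = 0  t=0,i=13
  ###.# -> #   bit 29 = 1  t=0,i=14
  ###.. -> #   bit 28 = 1  t=2,i=20
  ##.## -> .   bit 27 = 0  t=0,i=5
  ##.#. -> .   bit 26 = 0  t=0,i=15
  ##..# -> .   bit 25 = 0  t=0,i=1
  ##... -> #   bit 24 = 1  t=0,i=8
  #.### -> .   bit 23 = 0  t=1,i=23
  #.##. -> #   bit 22 = 1  t=0,i=6
  #.#.# -> .   bit 21 = 0  t=0,i=16
  #.#.. -> #   bit 20 = 1  t=1,i=14
  #..## -> #   bit 19 = 1  t=0,i=2
  #..#. -> #   bit 18 = 1  t=1,i=16
  #...# -> #   bit 17 = 1  t=0,i=9
  #.... -> .   bit 16 = 0  t=2,i=22
  .#### -> #   bit 15 = 1  t=0,i=12
  .###. -> .   bit 14 = 0  t=1,i=24
  .##.# -> .   bit 13 = 0  t=0,i=4
  .##.. -> #   bit 12 = 1  t=0,i=0
  .#.## -> .   bit 11 = 0  t=0,i=19
  .#.#. -> #   bit 10 = 1  t=0,i=17
  .#..# -> #   bit 9 = 1  t=1,i=15
  .#... -> .   bit 8 = 0  t=3,i=3
  ..### -> .   bit 7 = 0  t=0,i=11
  ..##. -> #   bit 6 = 1  t=0,i=3
  ..#.# -> .   bit 5 = 0  t=2,i=0
  ..#.. -> #   bit 4 = 1  t=1,i=17
  ...## -> #   bit 3 = 1  t=0,i=10
  ...#. -> .   bit 2 = 0  t=2,i=24
  ....# -> .   bit 1 = 0  t=2,i=23
  ..... -> .   bit 0 = 0  t=3,i=17
  bits 00110001010111101001011001011000 = 828282456

828282456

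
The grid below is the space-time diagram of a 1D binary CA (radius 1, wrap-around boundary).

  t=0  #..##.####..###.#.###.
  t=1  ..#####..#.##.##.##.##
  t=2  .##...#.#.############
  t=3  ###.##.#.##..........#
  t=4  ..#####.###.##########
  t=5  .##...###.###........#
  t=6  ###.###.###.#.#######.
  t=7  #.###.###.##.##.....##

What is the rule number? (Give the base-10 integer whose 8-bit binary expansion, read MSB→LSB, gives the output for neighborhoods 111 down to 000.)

107

  ###|.  b7=0 t=0,i=7
  ##.|#  b6=1 t=0,i=4
  #.#|#  b5=1 t=0,i=5
  #..|.  b4=0 t=0,i=1
  .##|#  b3=1 t=0,i=3
  .#.|.  b2=0 t=0,i=0
  ..#|#  b1=1 t=0,i=2
  ...|#  b0=1 t=2,i=4
  bits 01101011 = 107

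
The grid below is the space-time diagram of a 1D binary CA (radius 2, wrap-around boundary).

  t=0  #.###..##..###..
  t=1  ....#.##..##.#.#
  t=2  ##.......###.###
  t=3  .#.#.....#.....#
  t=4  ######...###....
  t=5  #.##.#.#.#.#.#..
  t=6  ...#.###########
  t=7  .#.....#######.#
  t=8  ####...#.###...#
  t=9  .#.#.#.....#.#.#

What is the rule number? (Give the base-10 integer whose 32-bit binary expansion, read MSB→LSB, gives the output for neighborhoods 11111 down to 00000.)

  nb #####: next=#  (t=2,i=15, bit31=1)
  nb ####.: next=.  (t=2,i=0, bit30=0)
  nb ###.#: next=.  (t=2,i=11, bit29=0)
  nb ###..: next=#  (t=0,i=4, bit28=1)
  nb ##.##: next=.  (t=2,i=12, bit27=0)
  nb ##.#.: next=.  (t=1,i=12, bit26=0)
  nb ##..#: next=.  (t=0,i=5, bit25=0)
  nb ##...: next=.  (t=2,i=2, bit24=0)
  nb #.###: next=.  (t=0,i=2, bit23=0)
  nb #.##.: next=.  (t=1,i=6, bit22=0)
  nb #.#.#: next=#  (t=1,i=13, bit21=1)
  nb #.#..: next=#  (t=1,i=15, bit20=1)
  nb #..##: next=#  (t=0,i=6, bit19=1)
  nb #..#.: next=#  (t=0,i=15, bit18=1)
  nb #...#: next=#  (t=4,i=7, bit17=1)
  nb #....: next=#  (t=1,i=1, bit16=1)
  nb .####: next=.  (t=2,i=14, bit15=0)
  nb .###.: next=.  (t=0,i=3, bit14=0)
  nb .##.#: next=#  (t=1,i=11, bit13=1)
  nb .##..: next=.  (t=0,i=8, bit12=0)
  nb .#.##: next=.  (t=0,i=1, bit11=0)
  nb .#.#.: next=#  (t=1,i=14, bit10=1)
  nb .#..#: next=#  (t=5,i=14, bit9=1)
  nb .#...: next=#  (t=1,i=0, bit8=1)
  nb ..###: next=#  (t=0,i=11, bit7=1)
  nb ..##.: next=#  (t=0,i=7, bit6=1)
  nb ..#.#: next=.  (t=0,i=0, bit5=0)
  nb ..#..: next=#  (t=3,i=9, bit4=1)
  nb ...##: next=.  (t=2,i=8, bit3=0)
  nb ...#.: next=.  (t=1,i=3, bit2=0)
  nb ....#: next=.  (t=1,i=2, bit1=0)
  nb .....: next=.  (t=2,i=4, bit0=0)
  bits 10010000001111110010011111010000 = 2420058064

2420058064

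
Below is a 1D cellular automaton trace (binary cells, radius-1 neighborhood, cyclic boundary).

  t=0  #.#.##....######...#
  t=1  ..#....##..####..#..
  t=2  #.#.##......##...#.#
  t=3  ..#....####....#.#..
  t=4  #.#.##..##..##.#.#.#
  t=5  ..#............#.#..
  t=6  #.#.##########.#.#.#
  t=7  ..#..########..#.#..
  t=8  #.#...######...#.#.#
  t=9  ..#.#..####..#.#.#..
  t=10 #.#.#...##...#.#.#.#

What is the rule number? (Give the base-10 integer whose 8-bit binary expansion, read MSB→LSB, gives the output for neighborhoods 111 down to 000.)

133

  nb ###: next=#  (t=0,i=11, bit7=1)
  nb ##.: next=.  (t=0,i=0, bit6=0)
  nb #.#: next=.  (t=0,i=1, bit5=0)
  nb #..: next=.  (t=0,i=6, bit4=0)
  nb .##: next=.  (t=0,i=4, bit3=0)
  nb .#.: next=#  (t=0,i=2, bit2=1)
  nb ..#: next=.  (t=0,i=9, bit1=0)
  nb ...: next=#  (t=0,i=7, bit0=1)
  bits 10000101 = 133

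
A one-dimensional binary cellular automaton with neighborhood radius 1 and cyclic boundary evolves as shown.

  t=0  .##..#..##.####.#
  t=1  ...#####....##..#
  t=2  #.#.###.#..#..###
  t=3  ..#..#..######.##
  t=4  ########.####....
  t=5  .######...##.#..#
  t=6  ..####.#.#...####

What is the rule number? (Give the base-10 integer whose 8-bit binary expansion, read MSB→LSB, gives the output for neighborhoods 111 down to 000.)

  ###|#  b7=1 t=0,i=12
  ##.|.  b6=0 t=0,i=2
  #.#|.  b5=0 t=0,i=0
  #..|#  b4=1 t=0,i=3
  .##|.  b3=0 t=0,i=1
  .#.|#  b2=1 t=0,i=5
  ..#|#  b1=1 t=0,i=4
  ...|.  b0=0 t=1,i=1
  bits 10010110 = 150

150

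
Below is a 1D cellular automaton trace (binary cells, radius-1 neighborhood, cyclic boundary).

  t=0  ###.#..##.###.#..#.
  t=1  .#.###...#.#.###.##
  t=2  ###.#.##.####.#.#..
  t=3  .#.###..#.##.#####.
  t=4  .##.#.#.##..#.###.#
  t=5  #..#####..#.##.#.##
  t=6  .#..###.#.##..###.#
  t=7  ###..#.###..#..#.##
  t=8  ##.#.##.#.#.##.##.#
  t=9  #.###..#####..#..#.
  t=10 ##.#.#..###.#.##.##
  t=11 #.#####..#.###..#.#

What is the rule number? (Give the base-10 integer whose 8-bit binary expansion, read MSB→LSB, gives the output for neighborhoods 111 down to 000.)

  ###|#  b7=1 t=0,i=1
  ##.|.  b6=0 t=0,i=2
  #.#|#  b5=1 t=0,i=3
  #..|#  b4=1 t=0,i=5
  .##|.  b3=0 t=0,i=0
  .#.|#  b2=1 t=0,i=4
  ..#|.  b1=0 t=0,i=6
  ...|#  b0=1 t=1,i=7
  bits 10110101 = 181

181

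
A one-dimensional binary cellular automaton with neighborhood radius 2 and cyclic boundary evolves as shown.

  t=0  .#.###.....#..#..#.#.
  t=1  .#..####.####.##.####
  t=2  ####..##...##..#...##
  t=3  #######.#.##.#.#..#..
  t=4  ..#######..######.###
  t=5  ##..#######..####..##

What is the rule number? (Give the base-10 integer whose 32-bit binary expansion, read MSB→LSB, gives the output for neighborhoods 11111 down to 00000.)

  [31] ##### => #  t=2,i=0
  [30] ####. => #  t=1,i=6
  [29] ###.# => #  t=1,i=7
  [28] ###.. => #  t=0,i=5
  [27] ##.## => .  t=1,i=8
  [26] ##.#. => #  t=1,i=0
  [25] ##..# => #  t=2,i=4
  [24] ##... => #  t=0,i=6
  [23] #.### => .  t=0,i=3
  [22] #.##. => .  t=1,i=14
  [21] #.#.# => #  t=3,i=8
  [20] #.#.. => #  t=0,i=19
  [19] #..## => #  t=1,i=3
  [18] #..#. => .  t=0,i=0
  [17] #...# => .  t=2,i=9
  [16] #.... => #  t=0,i=7
  [15] .#### => .  t=1,i=5
  [14] .###. => #  t=0,i=4
  [13] .##.# => #  t=1,i=15
  [12] .##.. => .  t=2,i=7
  [11] .#.## => .  t=0,i=2
  [10] .#.#. => #  t=0,i=18
  [9] .#..# => #  t=0,i=12
  [8] .#... => .  t=2,i=16
  [7] ..### => .  t=1,i=4
  [6] ..##. => #  t=2,i=6
  [5] ..#.# => #  t=0,i=1
  [4] ..#.. => #  t=0,i=11
  [3] ...## => #  t=2,i=10
  [2] ...#. => #  t=0,i=10
  [1] ....# => #  t=0,i=9
  [0] ..... => .  t=0,i=8
  bits 11110111001110010110011001111110 = 4147734142

4147734142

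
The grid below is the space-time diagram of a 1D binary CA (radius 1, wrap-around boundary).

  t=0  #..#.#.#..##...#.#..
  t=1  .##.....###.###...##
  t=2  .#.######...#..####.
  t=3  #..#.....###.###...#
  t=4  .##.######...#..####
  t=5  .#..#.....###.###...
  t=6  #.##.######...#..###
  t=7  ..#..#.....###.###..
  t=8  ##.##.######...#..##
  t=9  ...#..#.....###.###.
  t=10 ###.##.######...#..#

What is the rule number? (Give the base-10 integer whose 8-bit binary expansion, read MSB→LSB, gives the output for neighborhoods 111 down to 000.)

27

  [7] ### => .  t=1,i=9
  [6] ##. => .  t=0,i=11
  [5] #.# => .  t=0,i=4
  [4] #.. => #  t=0,i=1
  [3] .## => #  t=0,i=10
  [2] .#. => .  t=0,i=0
  [1] ..# => #  t=0,i=2
  [0] ... => #  t=0,i=13
  bits 00011011 = 27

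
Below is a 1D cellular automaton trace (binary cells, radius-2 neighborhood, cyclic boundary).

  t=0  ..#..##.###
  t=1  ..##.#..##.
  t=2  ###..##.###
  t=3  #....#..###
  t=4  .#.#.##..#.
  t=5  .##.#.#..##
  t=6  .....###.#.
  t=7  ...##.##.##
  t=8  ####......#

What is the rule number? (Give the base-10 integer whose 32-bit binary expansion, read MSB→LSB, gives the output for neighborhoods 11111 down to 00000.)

2710757242

  nb #####: next=#  (t=2,i=0, bit31=1)
  nb ####.: next=.  (t=2,i=1, bit30=0)
  nb ###.#: next=#  (t=6,i=7, bit29=1)
  nb ###..: next=.  (t=0,i=10, bit28=0)
  nb ##.##: next=.  (t=0,i=7, bit27=0)
  nb ##.#.: next=.  (t=1,i=4, bit26=0)
  nb ##..#: next=.  (t=0,i=0, bit25=0)
  nb ##...: next=#  (t=1,i=10, bit24=1)
  nb #.###: next=#  (t=0,i=8, bit23=1)
  nb #.##.: next=.  (t=4,i=5, bit22=0)
  nb #.#.#: next=.  (t=4,i=3, bit21=0)
  nb #.#..: next=#  (t=1,i=5, bit20=1)
  nb #..##: next=.  (t=0,i=4, bit19=0)
  nb #..#.: next=.  (t=0,i=1, bit18=0)
  nb #...#: next=#  (t=1,i=0, bit17=1)
  nb #....: next=.  (t=3,i=2, bit16=0)
  nb .####: next=#  (t=2,i=9, bit15=1)
  nb .###.: next=#  (t=0,i=9, bit14=1)
  nb .##.#: next=.  (t=0,i=6, bit13=0)
  nb .##..: next=#  (t=1,i=9, bit12=1)
  nb .#.##: next=#  (t=4,i=4, bit11=1)
  nb .#.#.: next=#  (t=4,i=2, bit10=1)
  nb .#..#: next=#  (t=0,i=3, bit9=1)
  nb .#...: next=#  (t=6,i=10, bit8=1)
  nb ..###: next=.  (t=3,i=8, bit7=0)
  nb ..##.: next=#  (t=0,i=5, bit6=1)
  nb ..#.#: next=#  (t=4,i=1, bit5=1)
  nb ..#..: next=#  (t=0,i=2, bit4=1)
  nb ...##: next=#  (t=1,i=1, bit3=1)
  nb ...#.: next=.  (t=3,i=4, bit2=0)
  nb ....#: next=#  (t=3,i=3, bit1=1)
  nb .....: next=.  (t=6,i=1, bit0=0)
  bits 10100001100100101101111101111010 = 2710757242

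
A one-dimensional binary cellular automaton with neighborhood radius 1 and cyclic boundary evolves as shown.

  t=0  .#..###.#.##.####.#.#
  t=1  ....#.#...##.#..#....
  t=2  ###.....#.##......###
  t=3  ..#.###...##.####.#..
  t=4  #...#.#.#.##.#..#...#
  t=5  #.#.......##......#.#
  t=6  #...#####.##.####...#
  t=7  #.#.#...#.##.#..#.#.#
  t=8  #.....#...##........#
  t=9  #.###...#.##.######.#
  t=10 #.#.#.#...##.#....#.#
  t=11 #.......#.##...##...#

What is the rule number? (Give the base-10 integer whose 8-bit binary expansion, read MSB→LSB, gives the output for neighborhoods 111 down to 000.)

  nb ###: next=.  (t=0,i=5, bit7=0)
  nb ##.: next=#  (t=0,i=6, bit6=1)
  nb #.#: next=.  (t=0,i=0, bit5=0)
  nb #..: next=.  (t=0,i=2, bit4=0)
  nb .##: next=#  (t=0,i=4, bit3=1)
  nb .#.: next=.  (t=0,i=1, bit2=0)
  nb ..#: next=.  (t=0,i=3, bit1=0)
  nb ...: next=#  (t=1,i=0, bit0=1)
  bits 01001001 = 73

73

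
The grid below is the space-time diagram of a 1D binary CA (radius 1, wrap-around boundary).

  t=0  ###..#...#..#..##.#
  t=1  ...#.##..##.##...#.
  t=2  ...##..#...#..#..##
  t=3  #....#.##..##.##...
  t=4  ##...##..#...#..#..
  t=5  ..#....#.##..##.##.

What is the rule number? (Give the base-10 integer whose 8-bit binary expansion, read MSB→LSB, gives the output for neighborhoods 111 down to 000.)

52

  ### -> .   bit 7 = 0  t=0,i=0
  ##. -> .   bit 6 = 0  t=0,i=2
  #.# -> #   bit 5 = 1  t=0,i=17
  #.. -> #   bit 4 = 1  t=0,i=3
  .## -> .   bit 3 = 0  t=0,i=15
  .#. -> #   bit 2 = 1  t=0,i=5
  ..# -> .   bit 1 = 0  t=0,i=4
  ... -> .   bit 0 = 0  t=0,i=7
  bits 00110100 = 52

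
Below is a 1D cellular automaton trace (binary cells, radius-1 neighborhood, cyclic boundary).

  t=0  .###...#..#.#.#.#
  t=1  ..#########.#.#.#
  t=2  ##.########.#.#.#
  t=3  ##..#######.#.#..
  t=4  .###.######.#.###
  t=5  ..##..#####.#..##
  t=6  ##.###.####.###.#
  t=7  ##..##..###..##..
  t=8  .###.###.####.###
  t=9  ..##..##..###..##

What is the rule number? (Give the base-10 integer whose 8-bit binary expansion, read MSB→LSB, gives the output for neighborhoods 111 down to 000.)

  nb ###: next=#  (t=0,i=2, bit7=1)
  nb ##.: next=#  (t=0,i=3, bit6=1)
  nb #.#: next=.  (t=0,i=0, bit5=0)
  nb #..: next=#  (t=0,i=4, bit4=1)
  nb .##: next=.  (t=0,i=1, bit3=0)
  nb .#.: next=#  (t=0,i=7, bit2=1)
  nb ..#: next=#  (t=0,i=6, bit1=1)
  nb ...: next=#  (t=0,i=5, bit0=1)
  bits 11010111 = 215

215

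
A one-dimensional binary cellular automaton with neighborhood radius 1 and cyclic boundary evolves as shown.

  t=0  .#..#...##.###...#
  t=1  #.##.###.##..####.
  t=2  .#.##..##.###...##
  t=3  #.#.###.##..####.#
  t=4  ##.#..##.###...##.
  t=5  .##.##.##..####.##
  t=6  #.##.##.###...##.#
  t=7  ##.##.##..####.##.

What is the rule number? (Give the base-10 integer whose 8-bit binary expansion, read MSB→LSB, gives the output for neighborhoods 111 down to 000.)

  ###|.  b7=0 t=0,i=12
  ##.|#  b6=1 t=0,i=9
  #.#|#  b5=1 t=0,i=0
  #..|#  b4=1 t=0,i=2
  .##|.  b3=0 t=0,i=8
  .#.|.  b2=0 t=0,i=1
  ..#|#  b1=1 t=0,i=3
  ...|#  b0=1 t=0,i=6
  bits 01110011 = 115

115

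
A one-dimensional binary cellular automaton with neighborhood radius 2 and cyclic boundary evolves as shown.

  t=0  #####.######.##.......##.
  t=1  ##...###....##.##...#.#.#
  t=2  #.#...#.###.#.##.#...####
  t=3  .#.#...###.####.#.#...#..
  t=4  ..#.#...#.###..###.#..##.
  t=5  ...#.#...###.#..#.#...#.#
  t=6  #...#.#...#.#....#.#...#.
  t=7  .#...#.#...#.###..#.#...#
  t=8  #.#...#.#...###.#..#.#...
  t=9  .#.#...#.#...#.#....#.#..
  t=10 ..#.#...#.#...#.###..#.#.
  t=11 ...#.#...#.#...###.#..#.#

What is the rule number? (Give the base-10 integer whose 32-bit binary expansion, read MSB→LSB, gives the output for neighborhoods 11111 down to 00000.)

266456402

  #####|.  b31=0 t=0,i=2
  ####.|.  b30=0 t=0,i=3
  ###.#|.  b29=0 t=0,i=4
  ###..|.  b28=0 t=1,i=1
  ##.##|#  b27=1 t=0,i=5
  ##.#.|#  b26=1 t=2,i=1
  ##..#|#  b25=1 t=4,i=13
  ##...|#  b24=1 t=0,i=15
  #.###|#  b23=1 t=0,i=0
  #.##.|#  b22=1 t=0,i=13
  #.#.#|#  b21=1 t=1,i=22
  #.#..|.  b20=0 t=2,i=2
  #..##|.  b19=0 t=4,i=14
  #..#.|.  b18=0 t=5,i=15
  #...#|.  b17=0 t=1,i=3
  #....|#  b16=1 t=0,i=16
  .####|#  b15=1 t=0,i=1
  .###.|#  b14=1 t=1,i=0
  .##.#|.  b13=0 t=0,i=23
  .##..|.  b12=0 t=0,i=14
  .#.##|#  b11=1 t=1,i=23
  .#.#.|#  b10=1 t=1,i=21
  .#..#|.  b9=0 t=4,i=20
  .#...|#  b8=1 t=2,i=3
  ..###|.  b7=0 t=1,i=5
  ..##.|#  b6=1 t=0,i=22
  ..#.#|.  b5=0 t=1,i=20
  ..#..|#  b4=1 t=3,i=22
  ...##|.  b3=0 t=0,i=21
  ...#.|.  b2=0 t=1,i=19
  ....#|#  b1=1 t=0,i=20
  .....|.  b0=0 t=0,i=17
  bits 00001111111000011100110101010010 = 266456402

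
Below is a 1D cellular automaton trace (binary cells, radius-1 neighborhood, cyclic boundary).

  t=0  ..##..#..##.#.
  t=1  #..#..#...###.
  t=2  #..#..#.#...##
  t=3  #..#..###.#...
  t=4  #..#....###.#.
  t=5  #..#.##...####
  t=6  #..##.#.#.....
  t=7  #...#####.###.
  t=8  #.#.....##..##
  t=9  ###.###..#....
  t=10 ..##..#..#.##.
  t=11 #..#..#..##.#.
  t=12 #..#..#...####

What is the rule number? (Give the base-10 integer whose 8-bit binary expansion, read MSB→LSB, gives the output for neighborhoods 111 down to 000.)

  nb ###: next=.  (t=1,i=11, bit7=0)
  nb ##.: next=#  (t=0,i=3, bit6=1)
  nb #.#: next=#  (t=0,i=11, bit5=1)
  nb #..: next=.  (t=0,i=4, bit4=0)
  nb .##: next=.  (t=0,i=2, bit3=0)
  nb .#.: next=#  (t=0,i=6, bit2=1)
  nb ..#: next=.  (t=0,i=1, bit1=0)
  nb ...: next=#  (t=0,i=0, bit0=1)
  bits 01100101 = 101

101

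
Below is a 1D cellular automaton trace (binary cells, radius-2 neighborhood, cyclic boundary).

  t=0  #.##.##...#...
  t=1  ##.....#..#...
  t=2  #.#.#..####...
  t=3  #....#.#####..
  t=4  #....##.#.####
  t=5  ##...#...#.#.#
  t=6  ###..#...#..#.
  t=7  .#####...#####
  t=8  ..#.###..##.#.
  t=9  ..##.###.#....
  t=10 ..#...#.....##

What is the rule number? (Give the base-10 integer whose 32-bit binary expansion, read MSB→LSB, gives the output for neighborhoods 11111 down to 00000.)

  nb #####: next=.  (t=3,i=9, bit31=0)
  nb ####.: next=#  (t=2,i=9, bit30=1)
  nb ###.#: next=.  (t=7,i=13, bit29=0)
  nb ###..: next=#  (t=2,i=10, bit28=1)
  nb ##.##: next=.  (t=0,i=4, bit27=0)
  nb ##.#.: next=.  (t=4,i=7, bit26=0)
  nb ##..#: next=#  (t=3,i=12, bit25=1)
  nb ##...: next=#  (t=0,i=7, bit24=1)
  nb #.###: next=.  (t=3,i=7, bit23=0)
  nb #.##.: next=.  (t=0,i=2, bit22=0)
  nb #.#.#: next=.  (t=2,i=2, bit21=0)
  nb #.#..: next=.  (t=2,i=4, bit20=0)
  nb #..##: next=.  (t=2,i=6, bit19=0)
  nb #..#.: next=#  (t=1,i=9, bit18=1)
  nb #...#: next=.  (t=0,i=8, bit17=0)
  nb #....: next=.  (t=1,i=3, bit16=0)
  nb .####: next=#  (t=2,i=8, bit15=1)
  nb .###.: next=#  (t=5,i=0, bit14=1)
  nb .##.#: next=.  (t=0,i=3, bit13=0)
  nb .##..: next=.  (t=0,i=6, bit12=0)
  nb .#.##: next=#  (t=0,i=1, bit11=1)
  nb .#.#.: next=.  (t=2,i=1, bit10=0)
  nb .#..#: next=#  (t=1,i=8, bit9=1)
  nb .#...: next=.  (t=0,i=11, bit8=0)
  nb ..###: next=#  (t=2,i=7, bit7=1)
  nb ..##.: next=#  (t=1,i=0, bit6=1)
  nb ..#.#: next=#  (t=0,i=0, bit5=1)
  nb ..#..: next=#  (t=0,i=10, bit4=1)
  nb ...##: next=.  (t=1,i=13, bit3=0)
  nb ...#.: next=.  (t=0,i=9, bit2=0)
  nb ....#: next=.  (t=1,i=5, bit1=0)
  nb .....: next=#  (t=1,i=4, bit0=1)
  bits 01010011000001001100101011110001 = 1392823025

1392823025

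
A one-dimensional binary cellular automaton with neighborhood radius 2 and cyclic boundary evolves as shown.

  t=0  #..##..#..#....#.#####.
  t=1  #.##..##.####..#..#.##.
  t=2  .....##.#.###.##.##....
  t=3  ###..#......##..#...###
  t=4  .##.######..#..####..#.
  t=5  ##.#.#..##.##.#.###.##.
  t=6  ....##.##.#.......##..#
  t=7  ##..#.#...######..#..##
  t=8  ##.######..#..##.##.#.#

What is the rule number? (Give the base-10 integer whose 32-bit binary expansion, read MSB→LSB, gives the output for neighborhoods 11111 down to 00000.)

2015331697

  #####|.  b31=0 t=0,i=19
  ####.|#  b30=1 t=0,i=20
  ###.#|#  b29=1 t=0,i=21
  ###..|#  b28=1 t=1,i=12
  ##.##|#  b27=1 t=1,i=8
  ##.#.|.  b26=0 t=0,i=22
  ##..#|.  b25=0 t=0,i=5
  ##...|.  b24=0 t=2,i=19
  #.###|.  b23=0 t=0,i=17
  #.##.|.  b22=0 t=1,i=2
  #.#.#|.  b21=0 t=1,i=0
  #.#..|#  b20=1 t=0,i=0
  #..##|#  b19=1 t=0,i=2
  #..#.|#  b18=1 t=0,i=6
  #...#|#  b17=1 t=3,i=18
  #....|#  b16=1 t=0,i=12
  .####|#  b15=1 t=0,i=18
  .###.|.  b14=0 t=2,i=11
  .##.#|.  b13=0 t=1,i=7
  .##..|.  b12=0 t=0,i=4
  .#.##|.  b11=0 t=0,i=16
  .#.#.|#  b10=1 t=5,i=4
  .#..#|.  b9=0 t=0,i=1
  .#...|#  b8=1 t=0,i=11
  ..###|.  b7=0 t=3,i=20
  ..##.|#  b6=1 t=0,i=3
  ..#.#|#  b5=1 t=0,i=15
  ..#..|#  b4=1 t=0,i=7
  ...##|.  b3=0 t=2,i=4
  ...#.|.  b2=0 t=0,i=14
  ....#|.  b1=0 t=0,i=13
  .....|#  b0=1 t=2,i=0
  bits 01111000000111111000010101110001 = 2015331697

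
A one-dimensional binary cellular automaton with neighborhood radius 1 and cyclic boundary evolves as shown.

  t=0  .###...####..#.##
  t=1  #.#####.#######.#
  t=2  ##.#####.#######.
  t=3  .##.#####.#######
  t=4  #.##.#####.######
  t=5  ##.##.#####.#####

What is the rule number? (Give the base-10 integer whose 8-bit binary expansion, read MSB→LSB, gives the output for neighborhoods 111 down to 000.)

  nb ###: next=#  (t=0,i=2, bit7=1)
  nb ##.: next=#  (t=0,i=3, bit6=1)
  nb #.#: next=#  (t=0,i=0, bit5=1)
  nb #..: next=#  (t=0,i=4, bit4=1)
  nb .##: next=.  (t=0,i=1, bit3=0)
  nb .#.: next=#  (t=0,i=13, bit2=1)
  nb ..#: next=#  (t=0,i=6, bit1=1)
  nb ...: next=#  (t=0,i=5, bit0=1)
  bits 11110111 = 247

247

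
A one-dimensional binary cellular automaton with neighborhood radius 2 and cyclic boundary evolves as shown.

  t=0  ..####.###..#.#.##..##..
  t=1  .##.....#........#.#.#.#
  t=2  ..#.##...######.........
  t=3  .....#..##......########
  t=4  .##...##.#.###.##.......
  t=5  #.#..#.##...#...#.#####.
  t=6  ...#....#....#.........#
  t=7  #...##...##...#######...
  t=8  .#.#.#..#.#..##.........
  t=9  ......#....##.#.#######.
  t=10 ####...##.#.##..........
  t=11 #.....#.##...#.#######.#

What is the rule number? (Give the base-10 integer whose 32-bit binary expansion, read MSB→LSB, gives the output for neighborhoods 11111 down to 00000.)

  ##### -> .   bit 31 = 0  t=2,i=11
  ####. -> .   bit 30 = 0  t=0,i=4
  ###.# -> .   bit 29 = 0  t=0,i=5
  ###.. -> .   bit 28 = 0  t=0,i=9
  ##.## -> .   bit 27 = 0  t=0,i=6
  ##.#. -> #   bit 26 = 1  t=4,i=8
  ##..# -> .   bit 25 = 0  t=0,i=10
  ##... -> .   bit 24 = 0  t=0,i=22
  #.### -> .   bit 23 = 0  t=0,i=7
  #.##. -> .   bit 22 = 0  t=0,i=16
  #.#.# -> .   bit 21 = 0  t=0,i=14
  #.#.. -> .   bit 20 = 0  t=5,i=2
  #..## -> #   bit 19 = 1  t=0,i=19
  #..#. -> .   bit 18 = 0  t=0,i=11
  #...# -> .   bit 17 = 0  t=2,i=7
  #.... -> #   bit 16 = 1  t=0,i=23
  .#### -> .   bit 15 = 0  t=0,i=3
  .###. -> #   bit 14 = 1  t=0,i=8
  .##.# -> #   bit 13 = 1  t=4,i=7
  .##.. -> #   bit 12 = 1  t=0,i=17
  .#.## -> .   bit 11 = 0  t=0,i=15
  .#.#. -> .   bit 10 = 0  t=0,i=13
  .#..# -> #   bit 9 = 1  t=3,i=6
  .#... -> #   bit 8 = 1  t=1,i=9
  ..### -> #   bit 7 = 1  t=0,i=2
  ..##. -> .   bit 6 = 0  t=0,i=20
  ..#.# -> .   bit 5 = 0  t=0,i=12
  ..#.. -> .   bit 4 = 0  t=1,i=8
  ...## -> #   bit 3 = 1  t=0,i=1
  ...#. -> .   bit 2 = 0  t=1,i=7
  ....# -> .   bit 1 = 0  t=0,i=0
  ..... -> #   bit 0 = 1  t=1,i=5
  bits 00000100000010010111001110001001 = 67728265

67728265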